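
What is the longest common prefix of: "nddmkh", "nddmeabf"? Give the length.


Words: nddmkh, nddmeabf
  Position 0: all 'n' => match
  Position 1: all 'd' => match
  Position 2: all 'd' => match
  Position 3: all 'm' => match
  Position 4: ('k', 'e') => mismatch, stop
LCP = "nddm" (length 4)

4


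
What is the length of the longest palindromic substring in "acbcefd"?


Input: "acbcefd"
Checking substrings for palindromes:
  [1:4] "cbc" (len 3) => palindrome
Longest palindromic substring: "cbc" with length 3

3


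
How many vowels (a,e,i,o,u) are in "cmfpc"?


Input: cmfpc
Checking each character:
  'c' at position 0: consonant
  'm' at position 1: consonant
  'f' at position 2: consonant
  'p' at position 3: consonant
  'c' at position 4: consonant
Total vowels: 0

0


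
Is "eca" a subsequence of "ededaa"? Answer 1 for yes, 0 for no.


Check if "eca" is a subsequence of "ededaa"
Greedy scan:
  Position 0 ('e'): matches sub[0] = 'e'
  Position 1 ('d'): no match needed
  Position 2 ('e'): no match needed
  Position 3 ('d'): no match needed
  Position 4 ('a'): no match needed
  Position 5 ('a'): no match needed
Only matched 1/3 characters => not a subsequence

0


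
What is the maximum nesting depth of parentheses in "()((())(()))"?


Input: "()((())(()))"
Tracking depth:
  Position 0 '(': depth becomes 1
  Position 1 ')': depth becomes 0
  Position 2 '(': depth becomes 1
  Position 3 '(': depth becomes 2
  Position 4 '(': depth becomes 3
  Position 5 ')': depth becomes 2
  Position 6 ')': depth becomes 1
  Position 7 '(': depth becomes 2
  Position 8 '(': depth becomes 3
  Position 9 ')': depth becomes 2
  Position 10 ')': depth becomes 1
  Position 11 ')': depth becomes 0
Maximum depth reached: 3

3


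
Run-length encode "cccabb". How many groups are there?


Input: cccabb
Scanning for consecutive runs:
  Group 1: 'c' x 3 (positions 0-2)
  Group 2: 'a' x 1 (positions 3-3)
  Group 3: 'b' x 2 (positions 4-5)
Total groups: 3

3


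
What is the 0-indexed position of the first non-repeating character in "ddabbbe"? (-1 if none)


Input: ddabbbe
Character frequencies:
  'a': 1
  'b': 3
  'd': 2
  'e': 1
Scanning left to right for freq == 1:
  Position 0 ('d'): freq=2, skip
  Position 1 ('d'): freq=2, skip
  Position 2 ('a'): unique! => answer = 2

2


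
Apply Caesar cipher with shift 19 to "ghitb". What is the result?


Caesar cipher: shift "ghitb" by 19
  'g' (pos 6) + 19 = pos 25 = 'z'
  'h' (pos 7) + 19 = pos 0 = 'a'
  'i' (pos 8) + 19 = pos 1 = 'b'
  't' (pos 19) + 19 = pos 12 = 'm'
  'b' (pos 1) + 19 = pos 20 = 'u'
Result: zabmu

zabmu


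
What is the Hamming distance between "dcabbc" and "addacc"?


Comparing "dcabbc" and "addacc" position by position:
  Position 0: 'd' vs 'a' => differ
  Position 1: 'c' vs 'd' => differ
  Position 2: 'a' vs 'd' => differ
  Position 3: 'b' vs 'a' => differ
  Position 4: 'b' vs 'c' => differ
  Position 5: 'c' vs 'c' => same
Total differences (Hamming distance): 5

5


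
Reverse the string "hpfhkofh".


Input: hpfhkofh
Reading characters right to left:
  Position 7: 'h'
  Position 6: 'f'
  Position 5: 'o'
  Position 4: 'k'
  Position 3: 'h'
  Position 2: 'f'
  Position 1: 'p'
  Position 0: 'h'
Reversed: hfokhfph

hfokhfph


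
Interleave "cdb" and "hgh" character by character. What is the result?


Interleaving "cdb" and "hgh":
  Position 0: 'c' from first, 'h' from second => "ch"
  Position 1: 'd' from first, 'g' from second => "dg"
  Position 2: 'b' from first, 'h' from second => "bh"
Result: chdgbh

chdgbh


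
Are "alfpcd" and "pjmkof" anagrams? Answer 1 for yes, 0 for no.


Strings: "alfpcd", "pjmkof"
Sorted first:  acdflp
Sorted second: fjkmop
Differ at position 0: 'a' vs 'f' => not anagrams

0


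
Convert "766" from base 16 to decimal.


Input: "766" in base 16
Positional expansion:
  Digit '7' (value 7) x 16^2 = 1792
  Digit '6' (value 6) x 16^1 = 96
  Digit '6' (value 6) x 16^0 = 6
Sum = 1894

1894


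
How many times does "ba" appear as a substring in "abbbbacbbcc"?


Searching for "ba" in "abbbbacbbcc"
Scanning each position:
  Position 0: "ab" => no
  Position 1: "bb" => no
  Position 2: "bb" => no
  Position 3: "bb" => no
  Position 4: "ba" => MATCH
  Position 5: "ac" => no
  Position 6: "cb" => no
  Position 7: "bb" => no
  Position 8: "bc" => no
  Position 9: "cc" => no
Total occurrences: 1

1


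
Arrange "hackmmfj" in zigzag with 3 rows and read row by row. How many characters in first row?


Zigzag "hackmmfj" into 3 rows:
Placing characters:
  'h' => row 0
  'a' => row 1
  'c' => row 2
  'k' => row 1
  'm' => row 0
  'm' => row 1
  'f' => row 2
  'j' => row 1
Rows:
  Row 0: "hm"
  Row 1: "akmj"
  Row 2: "cf"
First row length: 2

2


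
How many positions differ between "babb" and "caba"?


Comparing "babb" and "caba" position by position:
  Position 0: 'b' vs 'c' => DIFFER
  Position 1: 'a' vs 'a' => same
  Position 2: 'b' vs 'b' => same
  Position 3: 'b' vs 'a' => DIFFER
Positions that differ: 2

2


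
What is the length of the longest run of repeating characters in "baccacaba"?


Input: "baccacaba"
Scanning for longest run:
  Position 1 ('a'): new char, reset run to 1
  Position 2 ('c'): new char, reset run to 1
  Position 3 ('c'): continues run of 'c', length=2
  Position 4 ('a'): new char, reset run to 1
  Position 5 ('c'): new char, reset run to 1
  Position 6 ('a'): new char, reset run to 1
  Position 7 ('b'): new char, reset run to 1
  Position 8 ('a'): new char, reset run to 1
Longest run: 'c' with length 2

2


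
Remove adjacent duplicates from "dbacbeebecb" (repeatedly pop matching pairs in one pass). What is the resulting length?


Input: dbacbeebecb
Stack-based adjacent duplicate removal:
  Read 'd': push. Stack: d
  Read 'b': push. Stack: db
  Read 'a': push. Stack: dba
  Read 'c': push. Stack: dbac
  Read 'b': push. Stack: dbacb
  Read 'e': push. Stack: dbacbe
  Read 'e': matches stack top 'e' => pop. Stack: dbacb
  Read 'b': matches stack top 'b' => pop. Stack: dbac
  Read 'e': push. Stack: dbace
  Read 'c': push. Stack: dbacec
  Read 'b': push. Stack: dbacecb
Final stack: "dbacecb" (length 7)

7


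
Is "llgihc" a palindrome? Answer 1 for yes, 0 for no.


Input: llgihc
Reversed: chigll
  Compare pos 0 ('l') with pos 5 ('c'): MISMATCH
  Compare pos 1 ('l') with pos 4 ('h'): MISMATCH
  Compare pos 2 ('g') with pos 3 ('i'): MISMATCH
Result: not a palindrome

0


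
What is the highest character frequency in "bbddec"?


Input: bbddec
Character counts:
  'b': 2
  'c': 1
  'd': 2
  'e': 1
Maximum frequency: 2

2


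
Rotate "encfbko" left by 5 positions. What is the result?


Input: "encfbko", rotate left by 5
First 5 characters: "encfb"
Remaining characters: "ko"
Concatenate remaining + first: "ko" + "encfb" = "koencfb"

koencfb


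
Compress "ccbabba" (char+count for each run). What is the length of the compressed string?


Input: ccbabba
Runs:
  'c' x 2 => "c2"
  'b' x 1 => "b1"
  'a' x 1 => "a1"
  'b' x 2 => "b2"
  'a' x 1 => "a1"
Compressed: "c2b1a1b2a1"
Compressed length: 10

10


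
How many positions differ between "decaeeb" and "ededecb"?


Comparing "decaeeb" and "ededecb" position by position:
  Position 0: 'd' vs 'e' => DIFFER
  Position 1: 'e' vs 'd' => DIFFER
  Position 2: 'c' vs 'e' => DIFFER
  Position 3: 'a' vs 'd' => DIFFER
  Position 4: 'e' vs 'e' => same
  Position 5: 'e' vs 'c' => DIFFER
  Position 6: 'b' vs 'b' => same
Positions that differ: 5

5


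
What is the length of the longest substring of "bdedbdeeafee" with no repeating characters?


Input: "bdedbdeeafee"
Sliding window (track last position of each char):
  Position 0 ('b'): window [0,0] length 1 -- new best
  Position 1 ('d'): window [0,1] length 2 -- new best
  Position 2 ('e'): window [0,2] length 3 -- new best
  Position 3 ('d'): repeat (last at 1), move window start to 2
  Position 3 ('d'): window [2,3] length 2
  Position 4 ('b'): window [2,4] length 3
  Position 5 ('d'): repeat (last at 3), move window start to 4
  Position 5 ('d'): window [4,5] length 2
  Position 6 ('e'): window [4,6] length 3
  Position 7 ('e'): repeat (last at 6), move window start to 7
  Position 7 ('e'): window [7,7] length 1
  Position 8 ('a'): window [7,8] length 2
  Position 9 ('f'): window [7,9] length 3
  Position 10 ('e'): repeat (last at 7), move window start to 8
  Position 10 ('e'): window [8,10] length 3
  Position 11 ('e'): repeat (last at 10), move window start to 11
  Position 11 ('e'): window [11,11] length 1
Longest substring with no repeats: "bde" with length 3

3


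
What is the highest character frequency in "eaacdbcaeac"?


Input: eaacdbcaeac
Character counts:
  'a': 4
  'b': 1
  'c': 3
  'd': 1
  'e': 2
Maximum frequency: 4

4


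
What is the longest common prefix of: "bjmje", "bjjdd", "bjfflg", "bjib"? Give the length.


Words: bjmje, bjjdd, bjfflg, bjib
  Position 0: all 'b' => match
  Position 1: all 'j' => match
  Position 2: ('m', 'j', 'f', 'i') => mismatch, stop
LCP = "bj" (length 2)

2


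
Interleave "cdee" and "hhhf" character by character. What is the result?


Interleaving "cdee" and "hhhf":
  Position 0: 'c' from first, 'h' from second => "ch"
  Position 1: 'd' from first, 'h' from second => "dh"
  Position 2: 'e' from first, 'h' from second => "eh"
  Position 3: 'e' from first, 'f' from second => "ef"
Result: chdhehef

chdhehef


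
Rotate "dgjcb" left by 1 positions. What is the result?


Input: "dgjcb", rotate left by 1
First 1 characters: "d"
Remaining characters: "gjcb"
Concatenate remaining + first: "gjcb" + "d" = "gjcbd"

gjcbd


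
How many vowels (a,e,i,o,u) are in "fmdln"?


Input: fmdln
Checking each character:
  'f' at position 0: consonant
  'm' at position 1: consonant
  'd' at position 2: consonant
  'l' at position 3: consonant
  'n' at position 4: consonant
Total vowels: 0

0


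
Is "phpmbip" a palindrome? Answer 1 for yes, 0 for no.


Input: phpmbip
Reversed: pibmphp
  Compare pos 0 ('p') with pos 6 ('p'): match
  Compare pos 1 ('h') with pos 5 ('i'): MISMATCH
  Compare pos 2 ('p') with pos 4 ('b'): MISMATCH
Result: not a palindrome

0


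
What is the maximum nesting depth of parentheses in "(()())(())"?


Input: "(()())(())"
Tracking depth:
  Position 0 '(': depth becomes 1
  Position 1 '(': depth becomes 2
  Position 2 ')': depth becomes 1
  Position 3 '(': depth becomes 2
  Position 4 ')': depth becomes 1
  Position 5 ')': depth becomes 0
  Position 6 '(': depth becomes 1
  Position 7 '(': depth becomes 2
  Position 8 ')': depth becomes 1
  Position 9 ')': depth becomes 0
Maximum depth reached: 2

2


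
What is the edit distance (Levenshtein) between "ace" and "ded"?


Computing edit distance: "ace" -> "ded"
DP table:
           d    e    d
      0    1    2    3
  a   1    1    2    3
  c   2    2    2    3
  e   3    3    2    3
Edit distance = dp[3][3] = 3

3


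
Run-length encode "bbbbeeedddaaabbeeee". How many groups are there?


Input: bbbbeeedddaaabbeeee
Scanning for consecutive runs:
  Group 1: 'b' x 4 (positions 0-3)
  Group 2: 'e' x 3 (positions 4-6)
  Group 3: 'd' x 3 (positions 7-9)
  Group 4: 'a' x 3 (positions 10-12)
  Group 5: 'b' x 2 (positions 13-14)
  Group 6: 'e' x 4 (positions 15-18)
Total groups: 6

6


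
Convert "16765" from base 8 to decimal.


Input: "16765" in base 8
Positional expansion:
  Digit '1' (value 1) x 8^4 = 4096
  Digit '6' (value 6) x 8^3 = 3072
  Digit '7' (value 7) x 8^2 = 448
  Digit '6' (value 6) x 8^1 = 48
  Digit '5' (value 5) x 8^0 = 5
Sum = 7669

7669


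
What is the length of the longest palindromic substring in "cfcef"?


Input: "cfcef"
Checking substrings for palindromes:
  [0:3] "cfc" (len 3) => palindrome
Longest palindromic substring: "cfc" with length 3

3


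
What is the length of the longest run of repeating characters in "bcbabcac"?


Input: "bcbabcac"
Scanning for longest run:
  Position 1 ('c'): new char, reset run to 1
  Position 2 ('b'): new char, reset run to 1
  Position 3 ('a'): new char, reset run to 1
  Position 4 ('b'): new char, reset run to 1
  Position 5 ('c'): new char, reset run to 1
  Position 6 ('a'): new char, reset run to 1
  Position 7 ('c'): new char, reset run to 1
Longest run: 'b' with length 1

1


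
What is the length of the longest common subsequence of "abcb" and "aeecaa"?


LCS of "abcb" and "aeecaa"
DP table:
           a    e    e    c    a    a
      0    0    0    0    0    0    0
  a   0    1    1    1    1    1    1
  b   0    1    1    1    1    1    1
  c   0    1    1    1    2    2    2
  b   0    1    1    1    2    2    2
LCS length = dp[4][6] = 2

2


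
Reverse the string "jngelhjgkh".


Input: jngelhjgkh
Reading characters right to left:
  Position 9: 'h'
  Position 8: 'k'
  Position 7: 'g'
  Position 6: 'j'
  Position 5: 'h'
  Position 4: 'l'
  Position 3: 'e'
  Position 2: 'g'
  Position 1: 'n'
  Position 0: 'j'
Reversed: hkgjhlegnj

hkgjhlegnj


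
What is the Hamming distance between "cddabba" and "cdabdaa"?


Comparing "cddabba" and "cdabdaa" position by position:
  Position 0: 'c' vs 'c' => same
  Position 1: 'd' vs 'd' => same
  Position 2: 'd' vs 'a' => differ
  Position 3: 'a' vs 'b' => differ
  Position 4: 'b' vs 'd' => differ
  Position 5: 'b' vs 'a' => differ
  Position 6: 'a' vs 'a' => same
Total differences (Hamming distance): 4

4


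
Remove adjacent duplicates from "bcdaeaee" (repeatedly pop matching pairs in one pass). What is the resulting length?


Input: bcdaeaee
Stack-based adjacent duplicate removal:
  Read 'b': push. Stack: b
  Read 'c': push. Stack: bc
  Read 'd': push. Stack: bcd
  Read 'a': push. Stack: bcda
  Read 'e': push. Stack: bcdae
  Read 'a': push. Stack: bcdaea
  Read 'e': push. Stack: bcdaeae
  Read 'e': matches stack top 'e' => pop. Stack: bcdaea
Final stack: "bcdaea" (length 6)

6


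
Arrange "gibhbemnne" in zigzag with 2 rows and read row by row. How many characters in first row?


Zigzag "gibhbemnne" into 2 rows:
Placing characters:
  'g' => row 0
  'i' => row 1
  'b' => row 0
  'h' => row 1
  'b' => row 0
  'e' => row 1
  'm' => row 0
  'n' => row 1
  'n' => row 0
  'e' => row 1
Rows:
  Row 0: "gbbmn"
  Row 1: "ihene"
First row length: 5

5


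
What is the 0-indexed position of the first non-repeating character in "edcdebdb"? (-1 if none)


Input: edcdebdb
Character frequencies:
  'b': 2
  'c': 1
  'd': 3
  'e': 2
Scanning left to right for freq == 1:
  Position 0 ('e'): freq=2, skip
  Position 1 ('d'): freq=3, skip
  Position 2 ('c'): unique! => answer = 2

2


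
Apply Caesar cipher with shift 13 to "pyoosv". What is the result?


Caesar cipher: shift "pyoosv" by 13
  'p' (pos 15) + 13 = pos 2 = 'c'
  'y' (pos 24) + 13 = pos 11 = 'l'
  'o' (pos 14) + 13 = pos 1 = 'b'
  'o' (pos 14) + 13 = pos 1 = 'b'
  's' (pos 18) + 13 = pos 5 = 'f'
  'v' (pos 21) + 13 = pos 8 = 'i'
Result: clbbfi

clbbfi


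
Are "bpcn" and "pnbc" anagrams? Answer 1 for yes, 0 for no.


Strings: "bpcn", "pnbc"
Sorted first:  bcnp
Sorted second: bcnp
Sorted forms match => anagrams

1


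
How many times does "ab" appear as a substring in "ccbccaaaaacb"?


Searching for "ab" in "ccbccaaaaacb"
Scanning each position:
  Position 0: "cc" => no
  Position 1: "cb" => no
  Position 2: "bc" => no
  Position 3: "cc" => no
  Position 4: "ca" => no
  Position 5: "aa" => no
  Position 6: "aa" => no
  Position 7: "aa" => no
  Position 8: "aa" => no
  Position 9: "ac" => no
  Position 10: "cb" => no
Total occurrences: 0

0


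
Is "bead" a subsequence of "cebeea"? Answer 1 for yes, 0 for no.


Check if "bead" is a subsequence of "cebeea"
Greedy scan:
  Position 0 ('c'): no match needed
  Position 1 ('e'): no match needed
  Position 2 ('b'): matches sub[0] = 'b'
  Position 3 ('e'): matches sub[1] = 'e'
  Position 4 ('e'): no match needed
  Position 5 ('a'): matches sub[2] = 'a'
Only matched 3/4 characters => not a subsequence

0


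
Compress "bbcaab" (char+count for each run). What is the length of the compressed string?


Input: bbcaab
Runs:
  'b' x 2 => "b2"
  'c' x 1 => "c1"
  'a' x 2 => "a2"
  'b' x 1 => "b1"
Compressed: "b2c1a2b1"
Compressed length: 8

8


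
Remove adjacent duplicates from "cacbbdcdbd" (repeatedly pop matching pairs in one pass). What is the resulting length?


Input: cacbbdcdbd
Stack-based adjacent duplicate removal:
  Read 'c': push. Stack: c
  Read 'a': push. Stack: ca
  Read 'c': push. Stack: cac
  Read 'b': push. Stack: cacb
  Read 'b': matches stack top 'b' => pop. Stack: cac
  Read 'd': push. Stack: cacd
  Read 'c': push. Stack: cacdc
  Read 'd': push. Stack: cacdcd
  Read 'b': push. Stack: cacdcdb
  Read 'd': push. Stack: cacdcdbd
Final stack: "cacdcdbd" (length 8)

8


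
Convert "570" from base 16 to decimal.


Input: "570" in base 16
Positional expansion:
  Digit '5' (value 5) x 16^2 = 1280
  Digit '7' (value 7) x 16^1 = 112
  Digit '0' (value 0) x 16^0 = 0
Sum = 1392

1392


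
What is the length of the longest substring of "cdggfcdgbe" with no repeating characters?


Input: "cdggfcdgbe"
Sliding window (track last position of each char):
  Position 0 ('c'): window [0,0] length 1 -- new best
  Position 1 ('d'): window [0,1] length 2 -- new best
  Position 2 ('g'): window [0,2] length 3 -- new best
  Position 3 ('g'): repeat (last at 2), move window start to 3
  Position 3 ('g'): window [3,3] length 1
  Position 4 ('f'): window [3,4] length 2
  Position 5 ('c'): window [3,5] length 3
  Position 6 ('d'): window [3,6] length 4 -- new best
  Position 7 ('g'): repeat (last at 3), move window start to 4
  Position 7 ('g'): window [4,7] length 4
  Position 8 ('b'): window [4,8] length 5 -- new best
  Position 9 ('e'): window [4,9] length 6 -- new best
Longest substring with no repeats: "fcdgbe" with length 6

6


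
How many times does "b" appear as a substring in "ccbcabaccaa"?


Searching for "b" in "ccbcabaccaa"
Scanning each position:
  Position 0: "c" => no
  Position 1: "c" => no
  Position 2: "b" => MATCH
  Position 3: "c" => no
  Position 4: "a" => no
  Position 5: "b" => MATCH
  Position 6: "a" => no
  Position 7: "c" => no
  Position 8: "c" => no
  Position 9: "a" => no
  Position 10: "a" => no
Total occurrences: 2

2


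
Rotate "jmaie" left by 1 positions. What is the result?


Input: "jmaie", rotate left by 1
First 1 characters: "j"
Remaining characters: "maie"
Concatenate remaining + first: "maie" + "j" = "maiej"

maiej


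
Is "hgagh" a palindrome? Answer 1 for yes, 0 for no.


Input: hgagh
Reversed: hgagh
  Compare pos 0 ('h') with pos 4 ('h'): match
  Compare pos 1 ('g') with pos 3 ('g'): match
Result: palindrome

1


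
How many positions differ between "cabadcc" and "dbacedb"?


Comparing "cabadcc" and "dbacedb" position by position:
  Position 0: 'c' vs 'd' => DIFFER
  Position 1: 'a' vs 'b' => DIFFER
  Position 2: 'b' vs 'a' => DIFFER
  Position 3: 'a' vs 'c' => DIFFER
  Position 4: 'd' vs 'e' => DIFFER
  Position 5: 'c' vs 'd' => DIFFER
  Position 6: 'c' vs 'b' => DIFFER
Positions that differ: 7

7


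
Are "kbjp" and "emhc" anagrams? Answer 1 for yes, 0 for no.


Strings: "kbjp", "emhc"
Sorted first:  bjkp
Sorted second: cehm
Differ at position 0: 'b' vs 'c' => not anagrams

0


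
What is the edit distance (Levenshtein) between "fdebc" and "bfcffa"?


Computing edit distance: "fdebc" -> "bfcffa"
DP table:
           b    f    c    f    f    a
      0    1    2    3    4    5    6
  f   1    1    1    2    3    4    5
  d   2    2    2    2    3    4    5
  e   3    3    3    3    3    4    5
  b   4    3    4    4    4    4    5
  c   5    4    4    4    5    5    5
Edit distance = dp[5][6] = 5

5


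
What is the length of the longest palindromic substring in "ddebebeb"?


Input: "ddebebeb"
Checking substrings for palindromes:
  [2:7] "ebebe" (len 5) => palindrome
  [3:8] "bebeb" (len 5) => palindrome
  [2:5] "ebe" (len 3) => palindrome
  [3:6] "beb" (len 3) => palindrome
  [4:7] "ebe" (len 3) => palindrome
  [5:8] "beb" (len 3) => palindrome
Longest palindromic substring: "ebebe" with length 5

5


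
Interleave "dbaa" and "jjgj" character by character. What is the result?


Interleaving "dbaa" and "jjgj":
  Position 0: 'd' from first, 'j' from second => "dj"
  Position 1: 'b' from first, 'j' from second => "bj"
  Position 2: 'a' from first, 'g' from second => "ag"
  Position 3: 'a' from first, 'j' from second => "aj"
Result: djbjagaj

djbjagaj


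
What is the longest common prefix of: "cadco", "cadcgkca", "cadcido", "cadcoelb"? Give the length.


Words: cadco, cadcgkca, cadcido, cadcoelb
  Position 0: all 'c' => match
  Position 1: all 'a' => match
  Position 2: all 'd' => match
  Position 3: all 'c' => match
  Position 4: ('o', 'g', 'i', 'o') => mismatch, stop
LCP = "cadc" (length 4)

4


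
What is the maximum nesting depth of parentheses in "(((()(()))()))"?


Input: "(((()(()))()))"
Tracking depth:
  Position 0 '(': depth becomes 1
  Position 1 '(': depth becomes 2
  Position 2 '(': depth becomes 3
  Position 3 '(': depth becomes 4
  Position 4 ')': depth becomes 3
  Position 5 '(': depth becomes 4
  Position 6 '(': depth becomes 5
  Position 7 ')': depth becomes 4
  Position 8 ')': depth becomes 3
  Position 9 ')': depth becomes 2
  Position 10 '(': depth becomes 3
  Position 11 ')': depth becomes 2
  Position 12 ')': depth becomes 1
  Position 13 ')': depth becomes 0
Maximum depth reached: 5

5


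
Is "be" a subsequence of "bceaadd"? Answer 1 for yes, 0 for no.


Check if "be" is a subsequence of "bceaadd"
Greedy scan:
  Position 0 ('b'): matches sub[0] = 'b'
  Position 1 ('c'): no match needed
  Position 2 ('e'): matches sub[1] = 'e'
  Position 3 ('a'): no match needed
  Position 4 ('a'): no match needed
  Position 5 ('d'): no match needed
  Position 6 ('d'): no match needed
All 2 characters matched => is a subsequence

1


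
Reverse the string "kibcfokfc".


Input: kibcfokfc
Reading characters right to left:
  Position 8: 'c'
  Position 7: 'f'
  Position 6: 'k'
  Position 5: 'o'
  Position 4: 'f'
  Position 3: 'c'
  Position 2: 'b'
  Position 1: 'i'
  Position 0: 'k'
Reversed: cfkofcbik

cfkofcbik


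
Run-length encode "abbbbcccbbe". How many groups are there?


Input: abbbbcccbbe
Scanning for consecutive runs:
  Group 1: 'a' x 1 (positions 0-0)
  Group 2: 'b' x 4 (positions 1-4)
  Group 3: 'c' x 3 (positions 5-7)
  Group 4: 'b' x 2 (positions 8-9)
  Group 5: 'e' x 1 (positions 10-10)
Total groups: 5

5


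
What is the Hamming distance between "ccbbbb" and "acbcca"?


Comparing "ccbbbb" and "acbcca" position by position:
  Position 0: 'c' vs 'a' => differ
  Position 1: 'c' vs 'c' => same
  Position 2: 'b' vs 'b' => same
  Position 3: 'b' vs 'c' => differ
  Position 4: 'b' vs 'c' => differ
  Position 5: 'b' vs 'a' => differ
Total differences (Hamming distance): 4

4


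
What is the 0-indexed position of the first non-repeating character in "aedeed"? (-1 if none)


Input: aedeed
Character frequencies:
  'a': 1
  'd': 2
  'e': 3
Scanning left to right for freq == 1:
  Position 0 ('a'): unique! => answer = 0

0


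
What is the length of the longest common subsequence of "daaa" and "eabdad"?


LCS of "daaa" and "eabdad"
DP table:
           e    a    b    d    a    d
      0    0    0    0    0    0    0
  d   0    0    0    0    1    1    1
  a   0    0    1    1    1    2    2
  a   0    0    1    1    1    2    2
  a   0    0    1    1    1    2    2
LCS length = dp[4][6] = 2

2


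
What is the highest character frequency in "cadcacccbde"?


Input: cadcacccbde
Character counts:
  'a': 2
  'b': 1
  'c': 5
  'd': 2
  'e': 1
Maximum frequency: 5

5


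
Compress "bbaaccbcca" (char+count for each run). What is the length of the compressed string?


Input: bbaaccbcca
Runs:
  'b' x 2 => "b2"
  'a' x 2 => "a2"
  'c' x 2 => "c2"
  'b' x 1 => "b1"
  'c' x 2 => "c2"
  'a' x 1 => "a1"
Compressed: "b2a2c2b1c2a1"
Compressed length: 12

12


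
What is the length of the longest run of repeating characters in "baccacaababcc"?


Input: "baccacaababcc"
Scanning for longest run:
  Position 1 ('a'): new char, reset run to 1
  Position 2 ('c'): new char, reset run to 1
  Position 3 ('c'): continues run of 'c', length=2
  Position 4 ('a'): new char, reset run to 1
  Position 5 ('c'): new char, reset run to 1
  Position 6 ('a'): new char, reset run to 1
  Position 7 ('a'): continues run of 'a', length=2
  Position 8 ('b'): new char, reset run to 1
  Position 9 ('a'): new char, reset run to 1
  Position 10 ('b'): new char, reset run to 1
  Position 11 ('c'): new char, reset run to 1
  Position 12 ('c'): continues run of 'c', length=2
Longest run: 'c' with length 2

2


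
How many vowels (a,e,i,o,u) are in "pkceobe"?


Input: pkceobe
Checking each character:
  'p' at position 0: consonant
  'k' at position 1: consonant
  'c' at position 2: consonant
  'e' at position 3: vowel (running total: 1)
  'o' at position 4: vowel (running total: 2)
  'b' at position 5: consonant
  'e' at position 6: vowel (running total: 3)
Total vowels: 3

3


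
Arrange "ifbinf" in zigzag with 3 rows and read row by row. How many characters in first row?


Zigzag "ifbinf" into 3 rows:
Placing characters:
  'i' => row 0
  'f' => row 1
  'b' => row 2
  'i' => row 1
  'n' => row 0
  'f' => row 1
Rows:
  Row 0: "in"
  Row 1: "fif"
  Row 2: "b"
First row length: 2

2


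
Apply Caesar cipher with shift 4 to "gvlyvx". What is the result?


Caesar cipher: shift "gvlyvx" by 4
  'g' (pos 6) + 4 = pos 10 = 'k'
  'v' (pos 21) + 4 = pos 25 = 'z'
  'l' (pos 11) + 4 = pos 15 = 'p'
  'y' (pos 24) + 4 = pos 2 = 'c'
  'v' (pos 21) + 4 = pos 25 = 'z'
  'x' (pos 23) + 4 = pos 1 = 'b'
Result: kzpczb

kzpczb


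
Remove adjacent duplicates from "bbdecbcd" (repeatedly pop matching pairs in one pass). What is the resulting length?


Input: bbdecbcd
Stack-based adjacent duplicate removal:
  Read 'b': push. Stack: b
  Read 'b': matches stack top 'b' => pop. Stack: (empty)
  Read 'd': push. Stack: d
  Read 'e': push. Stack: de
  Read 'c': push. Stack: dec
  Read 'b': push. Stack: decb
  Read 'c': push. Stack: decbc
  Read 'd': push. Stack: decbcd
Final stack: "decbcd" (length 6)

6


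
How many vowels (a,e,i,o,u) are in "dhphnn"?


Input: dhphnn
Checking each character:
  'd' at position 0: consonant
  'h' at position 1: consonant
  'p' at position 2: consonant
  'h' at position 3: consonant
  'n' at position 4: consonant
  'n' at position 5: consonant
Total vowels: 0

0


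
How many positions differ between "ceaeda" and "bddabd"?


Comparing "ceaeda" and "bddabd" position by position:
  Position 0: 'c' vs 'b' => DIFFER
  Position 1: 'e' vs 'd' => DIFFER
  Position 2: 'a' vs 'd' => DIFFER
  Position 3: 'e' vs 'a' => DIFFER
  Position 4: 'd' vs 'b' => DIFFER
  Position 5: 'a' vs 'd' => DIFFER
Positions that differ: 6

6


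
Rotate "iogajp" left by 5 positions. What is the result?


Input: "iogajp", rotate left by 5
First 5 characters: "iogaj"
Remaining characters: "p"
Concatenate remaining + first: "p" + "iogaj" = "piogaj"

piogaj


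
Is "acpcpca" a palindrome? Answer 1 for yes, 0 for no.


Input: acpcpca
Reversed: acpcpca
  Compare pos 0 ('a') with pos 6 ('a'): match
  Compare pos 1 ('c') with pos 5 ('c'): match
  Compare pos 2 ('p') with pos 4 ('p'): match
Result: palindrome

1


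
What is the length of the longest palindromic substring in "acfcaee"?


Input: "acfcaee"
Checking substrings for palindromes:
  [0:5] "acfca" (len 5) => palindrome
  [1:4] "cfc" (len 3) => palindrome
  [5:7] "ee" (len 2) => palindrome
Longest palindromic substring: "acfca" with length 5

5


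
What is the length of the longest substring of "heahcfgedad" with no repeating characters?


Input: "heahcfgedad"
Sliding window (track last position of each char):
  Position 0 ('h'): window [0,0] length 1 -- new best
  Position 1 ('e'): window [0,1] length 2 -- new best
  Position 2 ('a'): window [0,2] length 3 -- new best
  Position 3 ('h'): repeat (last at 0), move window start to 1
  Position 3 ('h'): window [1,3] length 3
  Position 4 ('c'): window [1,4] length 4 -- new best
  Position 5 ('f'): window [1,5] length 5 -- new best
  Position 6 ('g'): window [1,6] length 6 -- new best
  Position 7 ('e'): repeat (last at 1), move window start to 2
  Position 7 ('e'): window [2,7] length 6
  Position 8 ('d'): window [2,8] length 7 -- new best
  Position 9 ('a'): repeat (last at 2), move window start to 3
  Position 9 ('a'): window [3,9] length 7
  Position 10 ('d'): repeat (last at 8), move window start to 9
  Position 10 ('d'): window [9,10] length 2
Longest substring with no repeats: "ahcfged" with length 7

7


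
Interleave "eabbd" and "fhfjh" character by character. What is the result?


Interleaving "eabbd" and "fhfjh":
  Position 0: 'e' from first, 'f' from second => "ef"
  Position 1: 'a' from first, 'h' from second => "ah"
  Position 2: 'b' from first, 'f' from second => "bf"
  Position 3: 'b' from first, 'j' from second => "bj"
  Position 4: 'd' from first, 'h' from second => "dh"
Result: efahbfbjdh

efahbfbjdh


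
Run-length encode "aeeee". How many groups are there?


Input: aeeee
Scanning for consecutive runs:
  Group 1: 'a' x 1 (positions 0-0)
  Group 2: 'e' x 4 (positions 1-4)
Total groups: 2

2


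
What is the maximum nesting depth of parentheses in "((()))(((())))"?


Input: "((()))(((())))"
Tracking depth:
  Position 0 '(': depth becomes 1
  Position 1 '(': depth becomes 2
  Position 2 '(': depth becomes 3
  Position 3 ')': depth becomes 2
  Position 4 ')': depth becomes 1
  Position 5 ')': depth becomes 0
  Position 6 '(': depth becomes 1
  Position 7 '(': depth becomes 2
  Position 8 '(': depth becomes 3
  Position 9 '(': depth becomes 4
  Position 10 ')': depth becomes 3
  Position 11 ')': depth becomes 2
  Position 12 ')': depth becomes 1
  Position 13 ')': depth becomes 0
Maximum depth reached: 4

4


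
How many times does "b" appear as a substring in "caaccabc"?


Searching for "b" in "caaccabc"
Scanning each position:
  Position 0: "c" => no
  Position 1: "a" => no
  Position 2: "a" => no
  Position 3: "c" => no
  Position 4: "c" => no
  Position 5: "a" => no
  Position 6: "b" => MATCH
  Position 7: "c" => no
Total occurrences: 1

1


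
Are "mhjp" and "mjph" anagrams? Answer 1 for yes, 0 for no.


Strings: "mhjp", "mjph"
Sorted first:  hjmp
Sorted second: hjmp
Sorted forms match => anagrams

1


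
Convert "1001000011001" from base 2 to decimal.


Input: "1001000011001" in base 2
Positional expansion:
  Digit '1' (value 1) x 2^12 = 4096
  Digit '0' (value 0) x 2^11 = 0
  Digit '0' (value 0) x 2^10 = 0
  Digit '1' (value 1) x 2^9 = 512
  Digit '0' (value 0) x 2^8 = 0
  Digit '0' (value 0) x 2^7 = 0
  Digit '0' (value 0) x 2^6 = 0
  Digit '0' (value 0) x 2^5 = 0
  Digit '1' (value 1) x 2^4 = 16
  Digit '1' (value 1) x 2^3 = 8
  Digit '0' (value 0) x 2^2 = 0
  Digit '0' (value 0) x 2^1 = 0
  Digit '1' (value 1) x 2^0 = 1
Sum = 4633

4633


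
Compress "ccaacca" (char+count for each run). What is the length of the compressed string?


Input: ccaacca
Runs:
  'c' x 2 => "c2"
  'a' x 2 => "a2"
  'c' x 2 => "c2"
  'a' x 1 => "a1"
Compressed: "c2a2c2a1"
Compressed length: 8

8


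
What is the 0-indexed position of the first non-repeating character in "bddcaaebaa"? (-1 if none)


Input: bddcaaebaa
Character frequencies:
  'a': 4
  'b': 2
  'c': 1
  'd': 2
  'e': 1
Scanning left to right for freq == 1:
  Position 0 ('b'): freq=2, skip
  Position 1 ('d'): freq=2, skip
  Position 2 ('d'): freq=2, skip
  Position 3 ('c'): unique! => answer = 3

3


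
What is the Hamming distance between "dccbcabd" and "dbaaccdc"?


Comparing "dccbcabd" and "dbaaccdc" position by position:
  Position 0: 'd' vs 'd' => same
  Position 1: 'c' vs 'b' => differ
  Position 2: 'c' vs 'a' => differ
  Position 3: 'b' vs 'a' => differ
  Position 4: 'c' vs 'c' => same
  Position 5: 'a' vs 'c' => differ
  Position 6: 'b' vs 'd' => differ
  Position 7: 'd' vs 'c' => differ
Total differences (Hamming distance): 6

6


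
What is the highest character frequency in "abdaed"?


Input: abdaed
Character counts:
  'a': 2
  'b': 1
  'd': 2
  'e': 1
Maximum frequency: 2

2


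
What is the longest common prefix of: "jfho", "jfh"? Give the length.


Words: jfho, jfh
  Position 0: all 'j' => match
  Position 1: all 'f' => match
  Position 2: all 'h' => match
LCP = "jfh" (length 3)

3


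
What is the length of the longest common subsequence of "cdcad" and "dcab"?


LCS of "cdcad" and "dcab"
DP table:
           d    c    a    b
      0    0    0    0    0
  c   0    0    1    1    1
  d   0    1    1    1    1
  c   0    1    2    2    2
  a   0    1    2    3    3
  d   0    1    2    3    3
LCS length = dp[5][4] = 3

3


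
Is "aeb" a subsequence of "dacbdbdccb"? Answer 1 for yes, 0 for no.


Check if "aeb" is a subsequence of "dacbdbdccb"
Greedy scan:
  Position 0 ('d'): no match needed
  Position 1 ('a'): matches sub[0] = 'a'
  Position 2 ('c'): no match needed
  Position 3 ('b'): no match needed
  Position 4 ('d'): no match needed
  Position 5 ('b'): no match needed
  Position 6 ('d'): no match needed
  Position 7 ('c'): no match needed
  Position 8 ('c'): no match needed
  Position 9 ('b'): no match needed
Only matched 1/3 characters => not a subsequence

0


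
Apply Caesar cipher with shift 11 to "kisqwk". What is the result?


Caesar cipher: shift "kisqwk" by 11
  'k' (pos 10) + 11 = pos 21 = 'v'
  'i' (pos 8) + 11 = pos 19 = 't'
  's' (pos 18) + 11 = pos 3 = 'd'
  'q' (pos 16) + 11 = pos 1 = 'b'
  'w' (pos 22) + 11 = pos 7 = 'h'
  'k' (pos 10) + 11 = pos 21 = 'v'
Result: vtdbhv

vtdbhv


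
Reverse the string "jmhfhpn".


Input: jmhfhpn
Reading characters right to left:
  Position 6: 'n'
  Position 5: 'p'
  Position 4: 'h'
  Position 3: 'f'
  Position 2: 'h'
  Position 1: 'm'
  Position 0: 'j'
Reversed: nphfhmj

nphfhmj


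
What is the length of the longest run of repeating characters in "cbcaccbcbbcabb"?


Input: "cbcaccbcbbcabb"
Scanning for longest run:
  Position 1 ('b'): new char, reset run to 1
  Position 2 ('c'): new char, reset run to 1
  Position 3 ('a'): new char, reset run to 1
  Position 4 ('c'): new char, reset run to 1
  Position 5 ('c'): continues run of 'c', length=2
  Position 6 ('b'): new char, reset run to 1
  Position 7 ('c'): new char, reset run to 1
  Position 8 ('b'): new char, reset run to 1
  Position 9 ('b'): continues run of 'b', length=2
  Position 10 ('c'): new char, reset run to 1
  Position 11 ('a'): new char, reset run to 1
  Position 12 ('b'): new char, reset run to 1
  Position 13 ('b'): continues run of 'b', length=2
Longest run: 'c' with length 2

2


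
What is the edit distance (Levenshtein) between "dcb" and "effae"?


Computing edit distance: "dcb" -> "effae"
DP table:
           e    f    f    a    e
      0    1    2    3    4    5
  d   1    1    2    3    4    5
  c   2    2    2    3    4    5
  b   3    3    3    3    4    5
Edit distance = dp[3][5] = 5

5


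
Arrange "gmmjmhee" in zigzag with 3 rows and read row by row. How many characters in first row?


Zigzag "gmmjmhee" into 3 rows:
Placing characters:
  'g' => row 0
  'm' => row 1
  'm' => row 2
  'j' => row 1
  'm' => row 0
  'h' => row 1
  'e' => row 2
  'e' => row 1
Rows:
  Row 0: "gm"
  Row 1: "mjhe"
  Row 2: "me"
First row length: 2

2


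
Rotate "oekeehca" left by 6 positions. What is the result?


Input: "oekeehca", rotate left by 6
First 6 characters: "oekeeh"
Remaining characters: "ca"
Concatenate remaining + first: "ca" + "oekeeh" = "caoekeeh"

caoekeeh


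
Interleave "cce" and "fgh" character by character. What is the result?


Interleaving "cce" and "fgh":
  Position 0: 'c' from first, 'f' from second => "cf"
  Position 1: 'c' from first, 'g' from second => "cg"
  Position 2: 'e' from first, 'h' from second => "eh"
Result: cfcgeh

cfcgeh


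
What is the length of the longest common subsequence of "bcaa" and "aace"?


LCS of "bcaa" and "aace"
DP table:
           a    a    c    e
      0    0    0    0    0
  b   0    0    0    0    0
  c   0    0    0    1    1
  a   0    1    1    1    1
  a   0    1    2    2    2
LCS length = dp[4][4] = 2

2


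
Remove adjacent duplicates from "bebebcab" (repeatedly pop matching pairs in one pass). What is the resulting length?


Input: bebebcab
Stack-based adjacent duplicate removal:
  Read 'b': push. Stack: b
  Read 'e': push. Stack: be
  Read 'b': push. Stack: beb
  Read 'e': push. Stack: bebe
  Read 'b': push. Stack: bebeb
  Read 'c': push. Stack: bebebc
  Read 'a': push. Stack: bebebca
  Read 'b': push. Stack: bebebcab
Final stack: "bebebcab" (length 8)

8


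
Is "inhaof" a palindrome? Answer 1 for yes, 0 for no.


Input: inhaof
Reversed: foahni
  Compare pos 0 ('i') with pos 5 ('f'): MISMATCH
  Compare pos 1 ('n') with pos 4 ('o'): MISMATCH
  Compare pos 2 ('h') with pos 3 ('a'): MISMATCH
Result: not a palindrome

0


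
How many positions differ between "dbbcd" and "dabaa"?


Comparing "dbbcd" and "dabaa" position by position:
  Position 0: 'd' vs 'd' => same
  Position 1: 'b' vs 'a' => DIFFER
  Position 2: 'b' vs 'b' => same
  Position 3: 'c' vs 'a' => DIFFER
  Position 4: 'd' vs 'a' => DIFFER
Positions that differ: 3

3


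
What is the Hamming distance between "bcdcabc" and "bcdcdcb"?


Comparing "bcdcabc" and "bcdcdcb" position by position:
  Position 0: 'b' vs 'b' => same
  Position 1: 'c' vs 'c' => same
  Position 2: 'd' vs 'd' => same
  Position 3: 'c' vs 'c' => same
  Position 4: 'a' vs 'd' => differ
  Position 5: 'b' vs 'c' => differ
  Position 6: 'c' vs 'b' => differ
Total differences (Hamming distance): 3

3


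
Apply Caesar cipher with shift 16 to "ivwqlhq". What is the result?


Caesar cipher: shift "ivwqlhq" by 16
  'i' (pos 8) + 16 = pos 24 = 'y'
  'v' (pos 21) + 16 = pos 11 = 'l'
  'w' (pos 22) + 16 = pos 12 = 'm'
  'q' (pos 16) + 16 = pos 6 = 'g'
  'l' (pos 11) + 16 = pos 1 = 'b'
  'h' (pos 7) + 16 = pos 23 = 'x'
  'q' (pos 16) + 16 = pos 6 = 'g'
Result: ylmgbxg

ylmgbxg


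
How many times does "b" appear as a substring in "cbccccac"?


Searching for "b" in "cbccccac"
Scanning each position:
  Position 0: "c" => no
  Position 1: "b" => MATCH
  Position 2: "c" => no
  Position 3: "c" => no
  Position 4: "c" => no
  Position 5: "c" => no
  Position 6: "a" => no
  Position 7: "c" => no
Total occurrences: 1

1


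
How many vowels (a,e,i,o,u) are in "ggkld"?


Input: ggkld
Checking each character:
  'g' at position 0: consonant
  'g' at position 1: consonant
  'k' at position 2: consonant
  'l' at position 3: consonant
  'd' at position 4: consonant
Total vowels: 0

0


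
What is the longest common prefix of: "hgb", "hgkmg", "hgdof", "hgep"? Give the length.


Words: hgb, hgkmg, hgdof, hgep
  Position 0: all 'h' => match
  Position 1: all 'g' => match
  Position 2: ('b', 'k', 'd', 'e') => mismatch, stop
LCP = "hg" (length 2)

2


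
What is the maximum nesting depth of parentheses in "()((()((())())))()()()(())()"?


Input: "()((()((())())))()()()(())()"
Tracking depth:
  Position 0 '(': depth becomes 1
  Position 1 ')': depth becomes 0
  Position 2 '(': depth becomes 1
  Position 3 '(': depth becomes 2
  Position 4 '(': depth becomes 3
  Position 5 ')': depth becomes 2
  Position 6 '(': depth becomes 3
  Position 7 '(': depth becomes 4
  Position 8 '(': depth becomes 5
  Position 9 ')': depth becomes 4
  Position 10 ')': depth becomes 3
  Position 11 '(': depth becomes 4
  Position 12 ')': depth becomes 3
  Position 13 ')': depth becomes 2
  Position 14 ')': depth becomes 1
  Position 15 ')': depth becomes 0
  Position 16 '(': depth becomes 1
  Position 17 ')': depth becomes 0
  Position 18 '(': depth becomes 1
  Position 19 ')': depth becomes 0
  Position 20 '(': depth becomes 1
  Position 21 ')': depth becomes 0
  Position 22 '(': depth becomes 1
  Position 23 '(': depth becomes 2
  Position 24 ')': depth becomes 1
  Position 25 ')': depth becomes 0
  Position 26 '(': depth becomes 1
  Position 27 ')': depth becomes 0
Maximum depth reached: 5

5
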